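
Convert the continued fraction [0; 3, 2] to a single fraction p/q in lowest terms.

Fold from the inside: start with 2/1.
  3 + 1/2 = 7/2
  0 + 2/7 = 2/7

2/7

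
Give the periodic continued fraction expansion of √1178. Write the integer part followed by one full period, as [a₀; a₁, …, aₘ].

a₀ = ⌊√1178⌋ = 34.
With m₀=0, d₀=1 and mₖ₊₁ = dₖaₖ − mₖ, dₖ₊₁ = (n − mₖ₊₁²)/dₖ, aₖ₊₁ = ⌊(a₀+mₖ₊₁)/dₖ₊₁⌋:
  k=1: m=34, d=22, a=3
  k=2: m=32, d=7, a=9
  k=3: m=31, d=31, a=2
  k=4: m=31, d=7, a=9
  k=5: m=32, d=22, a=3
  k=6: m=34, d=1, a=68
d=1 and a=2a₀=68 at k=6, so the next step gives (m, d) = (34, 22) again — its k=1 value — and the period has length 6.

[34; 3, 9, 2, 9, 3, 68]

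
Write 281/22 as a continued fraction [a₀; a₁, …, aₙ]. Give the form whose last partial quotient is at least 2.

[12; 1, 3, 2, 2]

281 = 12×22 + 17
22 = 1×17 + 5
17 = 3×5 + 2
5 = 2×2 + 1
2 = 2×1 + 0  (stop)
So 281/22 = [12; 1, 3, 2, 2].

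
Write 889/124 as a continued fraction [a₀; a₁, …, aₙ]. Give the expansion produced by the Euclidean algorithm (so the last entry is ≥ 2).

889 = 7·124 + 21
124 = 5·21 + 19
21 = 1·19 + 2
19 = 9·2 + 1
2 = 2·1 + 0  (stop)
So 889/124 = [7; 5, 1, 9, 2].

[7; 5, 1, 9, 2]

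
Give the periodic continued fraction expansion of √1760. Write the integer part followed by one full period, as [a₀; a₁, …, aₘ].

[41; 1, 19, 1, 82]

a₀ = ⌊√1760⌋ = 41.
With m₀=0, d₀=1 and mₖ₊₁ = dₖaₖ − mₖ, dₖ₊₁ = (n − mₖ₊₁²)/dₖ, aₖ₊₁ = ⌊(a₀+mₖ₊₁)/dₖ₊₁⌋:
  k=1: m=41, d=79, a=1
  k=2: m=38, d=4, a=19
  k=3: m=38, d=79, a=1
  k=4: m=41, d=1, a=82
d=1 and a=2a₀=82 at k=4, so the next step gives (m, d) = (41, 79) again — its k=1 value — and the period has length 4.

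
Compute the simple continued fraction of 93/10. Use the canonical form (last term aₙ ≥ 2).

[9; 3, 3]

93 = 9·10 + 3
10 = 3·3 + 1
3 = 3·1 + 0  (stop)
So 93/10 = [9; 3, 3].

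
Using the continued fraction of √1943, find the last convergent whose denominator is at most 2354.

83751/1900

√1943 = [44; 12, 1, 1, 2, 1, 1, 12, 88, …] (period length 8).
Convergents:
  p_0/q_0 = 44/1
  p_1/q_1 = 529/12
  p_2/q_2 = 573/13
  p_3/q_3 = 1102/25
  p_4/q_4 = 2777/63
  p_5/q_5 = 3879/88
  p_6/q_6 = 6656/151
  p_7/q_7 = 83751/1900
  p_8/q_8 = 7376744/167351
q_7 = 1900 ≤ 2354 < 167351 = q_8, so the answer is 83751/1900.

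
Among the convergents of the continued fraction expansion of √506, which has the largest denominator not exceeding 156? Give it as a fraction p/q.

2002/89

√506 = [22; 2, 44, …] (period length 2).
Convergents:
  p_0/q_0 = 22/1
  p_1/q_1 = 45/2
  p_2/q_2 = 2002/89
  p_3/q_3 = 4049/180
q_2 = 89 ≤ 156 < 180 = q_3, so the answer is 2002/89.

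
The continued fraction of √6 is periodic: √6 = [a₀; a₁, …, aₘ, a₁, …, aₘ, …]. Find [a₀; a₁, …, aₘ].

a₀ = ⌊√6⌋ = 2.
With m₀=0, d₀=1 and mₖ₊₁ = dₖaₖ − mₖ, dₖ₊₁ = (n − mₖ₊₁²)/dₖ, aₖ₊₁ = ⌊(a₀+mₖ₊₁)/dₖ₊₁⌋:
  k=1: m=2, d=2, a=2
  k=2: m=2, d=1, a=4
d=1 and a=2a₀=4 at k=2, so the next step gives (m, d) = (2, 2) again — its k=1 value — and the period has length 2.

[2; 2, 4]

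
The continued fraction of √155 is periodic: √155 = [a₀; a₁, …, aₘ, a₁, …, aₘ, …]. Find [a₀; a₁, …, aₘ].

[12; 2, 4, 2, 24]

a₀ = ⌊√155⌋ = 12.
With m₀=0, d₀=1 and mₖ₊₁ = dₖaₖ − mₖ, dₖ₊₁ = (n − mₖ₊₁²)/dₖ, aₖ₊₁ = ⌊(a₀+mₖ₊₁)/dₖ₊₁⌋:
  k=1: m=12, d=11, a=2
  k=2: m=10, d=5, a=4
  k=3: m=10, d=11, a=2
  k=4: m=12, d=1, a=24
d=1 and a=2a₀=24 at k=4, so the next step gives (m, d) = (12, 11) again — its k=1 value — and the period has length 4.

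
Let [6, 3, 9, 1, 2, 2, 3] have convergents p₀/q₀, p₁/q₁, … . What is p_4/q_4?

569/90

Using pₖ = aₖpₖ₋₁ + pₖ₋₂, qₖ = aₖqₖ₋₁ + qₖ₋₂ (with p₋₁=1, p₋₂=0, q₋₁=0, q₋₂=1):
  k=0: a=6, p=6, q=1
  k=1: a=3, p=19, q=3
  k=2: a=9, p=177, q=28
  k=3: a=1, p=196, q=31
  k=4: a=2, p=569, q=90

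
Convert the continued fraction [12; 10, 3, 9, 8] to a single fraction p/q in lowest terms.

Fold from the inside: start with 8/1.
  9 + 1/8 = 73/8
  3 + 8/73 = 227/73
  10 + 73/227 = 2343/227
  12 + 227/2343 = 28343/2343

28343/2343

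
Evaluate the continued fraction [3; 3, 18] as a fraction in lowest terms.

Using pₖ = aₖpₖ₋₁ + pₖ₋₂ and qₖ = aₖqₖ₋₁ + qₖ₋₂:
  k=0: a=3, p=3, q=1
  k=1: a=3, p=10, q=3
  k=2: a=18, p=183, q=55

183/55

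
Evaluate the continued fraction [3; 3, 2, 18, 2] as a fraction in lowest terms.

871/265

Fold from the inside: start with 2/1.
  18 + 1/2 = 37/2
  2 + 2/37 = 76/37
  3 + 37/76 = 265/76
  3 + 76/265 = 871/265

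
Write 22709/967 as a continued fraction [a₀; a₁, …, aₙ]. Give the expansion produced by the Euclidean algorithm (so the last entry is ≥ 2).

[23; 2, 15, 10, 3]

22709 = 23×967 + 468
967 = 2×468 + 31
468 = 15×31 + 3
31 = 10×3 + 1
3 = 3×1 + 0  (stop)
So 22709/967 = [23; 2, 15, 10, 3].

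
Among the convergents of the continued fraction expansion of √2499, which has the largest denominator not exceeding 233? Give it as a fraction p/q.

√2499 = [49; 1, 98, …] (period length 2).
Convergents:
  p_0/q_0 = 49/1
  p_1/q_1 = 50/1
  p_2/q_2 = 4949/99
  p_3/q_3 = 4999/100
  p_4/q_4 = 494851/9899
q_3 = 100 ≤ 233 < 9899 = q_4, so the answer is 4999/100.

4999/100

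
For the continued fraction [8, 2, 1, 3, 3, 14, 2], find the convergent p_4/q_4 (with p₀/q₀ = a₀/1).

Using pₖ = aₖpₖ₋₁ + pₖ₋₂, qₖ = aₖqₖ₋₁ + qₖ₋₂ (with p₋₁=1, p₋₂=0, q₋₁=0, q₋₂=1):
  k=0: a=8, p=8, q=1
  k=1: a=2, p=17, q=2
  k=2: a=1, p=25, q=3
  k=3: a=3, p=92, q=11
  k=4: a=3, p=301, q=36

301/36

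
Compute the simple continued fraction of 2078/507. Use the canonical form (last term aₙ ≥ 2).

2078 = 4*507 + 50
507 = 10*50 + 7
50 = 7*7 + 1
7 = 7*1 + 0  (stop)
So 2078/507 = [4; 10, 7, 7].

[4; 10, 7, 7]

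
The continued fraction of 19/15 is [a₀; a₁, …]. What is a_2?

1

19 = 1·15 + 4   →  a_0 = 1
15 = 3·4 + 3   →  a_1 = 3
4 = 1·3 + 1   →  a_2 = 1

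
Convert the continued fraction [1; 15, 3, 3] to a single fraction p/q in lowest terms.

163/153

Fold from the inside: start with 3/1.
  3 + 1/3 = 10/3
  15 + 3/10 = 153/10
  1 + 10/153 = 163/153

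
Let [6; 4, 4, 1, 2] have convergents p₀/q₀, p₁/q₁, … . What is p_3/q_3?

131/21

Using pₖ = aₖpₖ₋₁ + pₖ₋₂, qₖ = aₖqₖ₋₁ + qₖ₋₂ (with p₋₁=1, p₋₂=0, q₋₁=0, q₋₂=1):
  k=0: a=6, p=6, q=1
  k=1: a=4, p=25, q=4
  k=2: a=4, p=106, q=17
  k=3: a=1, p=131, q=21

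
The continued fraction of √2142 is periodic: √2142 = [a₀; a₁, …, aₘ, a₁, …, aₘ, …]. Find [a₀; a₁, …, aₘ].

[46; 3, 1, 1, 4, 1, 1, 3, 92]

a₀ = ⌊√2142⌋ = 46.
With m₀=0, d₀=1 and mₖ₊₁ = dₖaₖ − mₖ, dₖ₊₁ = (n − mₖ₊₁²)/dₖ, aₖ₊₁ = ⌊(a₀+mₖ₊₁)/dₖ₊₁⌋:
  k=1: m=46, d=26, a=3
  k=2: m=32, d=43, a=1
  k=3: m=11, d=47, a=1
  k=4: m=36, d=18, a=4
  k=5: m=36, d=47, a=1
  k=6: m=11, d=43, a=1
  k=7: m=32, d=26, a=3
  k=8: m=46, d=1, a=92
d=1 and a=2a₀=92 at k=8, so the next step gives (m, d) = (46, 26) again — its k=1 value — and the period has length 8.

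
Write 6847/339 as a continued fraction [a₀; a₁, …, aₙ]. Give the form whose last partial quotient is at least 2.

[20; 5, 16, 1, 3]

6847 = 20*339 + 67
339 = 5*67 + 4
67 = 16*4 + 3
4 = 1*3 + 1
3 = 3*1 + 0  (stop)
So 6847/339 = [20; 5, 16, 1, 3].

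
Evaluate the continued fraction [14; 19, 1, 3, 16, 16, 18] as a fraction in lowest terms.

Fold from the inside: start with 18/1.
  16 + 1/18 = 289/18
  16 + 18/289 = 4642/289
  3 + 289/4642 = 14215/4642
  1 + 4642/14215 = 18857/14215
  19 + 14215/18857 = 372498/18857
  14 + 18857/372498 = 5233829/372498

5233829/372498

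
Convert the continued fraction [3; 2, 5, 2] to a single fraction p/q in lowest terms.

Using pₖ = aₖpₖ₋₁ + pₖ₋₂ and qₖ = aₖqₖ₋₁ + qₖ₋₂:
  k=0: a=3, p=3, q=1
  k=1: a=2, p=7, q=2
  k=2: a=5, p=38, q=11
  k=3: a=2, p=83, q=24

83/24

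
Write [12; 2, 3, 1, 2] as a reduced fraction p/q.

311/25

Fold from the inside: start with 2/1.
  1 + 1/2 = 3/2
  3 + 2/3 = 11/3
  2 + 3/11 = 25/11
  12 + 11/25 = 311/25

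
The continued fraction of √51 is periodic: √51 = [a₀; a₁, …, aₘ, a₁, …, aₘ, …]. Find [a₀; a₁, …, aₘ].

a₀ = ⌊√51⌋ = 7.
With m₀=0, d₀=1 and mₖ₊₁ = dₖaₖ − mₖ, dₖ₊₁ = (n − mₖ₊₁²)/dₖ, aₖ₊₁ = ⌊(a₀+mₖ₊₁)/dₖ₊₁⌋:
  k=1: m=7, d=2, a=7
  k=2: m=7, d=1, a=14
d=1 and a=2a₀=14 at k=2, so the next step gives (m, d) = (7, 2) again — its k=1 value — and the period has length 2.

[7; 7, 14]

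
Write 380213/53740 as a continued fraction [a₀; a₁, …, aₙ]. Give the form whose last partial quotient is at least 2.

380213 = 7*53740 + 4033
53740 = 13*4033 + 1311
4033 = 3*1311 + 100
1311 = 13*100 + 11
100 = 9*11 + 1
11 = 11*1 + 0  (stop)
So 380213/53740 = [7; 13, 3, 13, 9, 11].

[7; 13, 3, 13, 9, 11]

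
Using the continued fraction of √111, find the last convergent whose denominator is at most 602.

√111 = [10; 1, 1, 6, 1, 1, 20, …] (period length 6).
Convergents:
  p_0/q_0 = 10/1
  p_1/q_1 = 11/1
  p_2/q_2 = 21/2
  p_3/q_3 = 137/13
  p_4/q_4 = 158/15
  p_5/q_5 = 295/28
  p_6/q_6 = 6058/575
  p_7/q_7 = 6353/603
q_6 = 575 ≤ 602 < 603 = q_7, so the answer is 6058/575.

6058/575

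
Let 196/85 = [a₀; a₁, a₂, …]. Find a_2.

196 = 2·85 + 26   →  a_0 = 2
85 = 3·26 + 7   →  a_1 = 3
26 = 3·7 + 5   →  a_2 = 3

3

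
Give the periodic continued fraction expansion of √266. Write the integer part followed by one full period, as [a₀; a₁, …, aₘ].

a₀ = ⌊√266⌋ = 16.
With m₀=0, d₀=1 and mₖ₊₁ = dₖaₖ − mₖ, dₖ₊₁ = (n − mₖ₊₁²)/dₖ, aₖ₊₁ = ⌊(a₀+mₖ₊₁)/dₖ₊₁⌋:
  k=1: m=16, d=10, a=3
  k=2: m=14, d=7, a=4
  k=3: m=14, d=10, a=3
  k=4: m=16, d=1, a=32
d=1 and a=2a₀=32 at k=4, so the next step gives (m, d) = (16, 10) again — its k=1 value — and the period has length 4.

[16; 3, 4, 3, 32]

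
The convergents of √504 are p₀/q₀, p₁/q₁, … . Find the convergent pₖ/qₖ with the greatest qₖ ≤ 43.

449/20

√504 = [22; 2, 4, 2, 44, …] (period length 4).
Convergents:
  p_0/q_0 = 22/1
  p_1/q_1 = 45/2
  p_2/q_2 = 202/9
  p_3/q_3 = 449/20
  p_4/q_4 = 19958/889
q_3 = 20 ≤ 43 < 889 = q_4, so the answer is 449/20.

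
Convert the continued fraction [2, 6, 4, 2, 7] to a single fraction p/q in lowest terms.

Fold from the inside: start with 7/1.
  2 + 1/7 = 15/7
  4 + 7/15 = 67/15
  6 + 15/67 = 417/67
  2 + 67/417 = 901/417

901/417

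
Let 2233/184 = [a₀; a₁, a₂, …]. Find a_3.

1

2233 = 12·184 + 25   →  a_0 = 12
184 = 7·25 + 9   →  a_1 = 7
25 = 2·9 + 7   →  a_2 = 2
9 = 1·7 + 2   →  a_3 = 1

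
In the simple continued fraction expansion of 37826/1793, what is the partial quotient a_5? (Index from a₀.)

1

37826 = 21·1793 + 173   →  a_0 = 21
1793 = 10·173 + 63   →  a_1 = 10
173 = 2·63 + 47   →  a_2 = 2
63 = 1·47 + 16   →  a_3 = 1
47 = 2·16 + 15   →  a_4 = 2
16 = 1·15 + 1   →  a_5 = 1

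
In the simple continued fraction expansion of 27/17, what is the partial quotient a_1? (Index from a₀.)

27 = 1·17 + 10   →  a_0 = 1
17 = 1·10 + 7   →  a_1 = 1

1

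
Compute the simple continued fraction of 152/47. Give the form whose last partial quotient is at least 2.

[3; 4, 3, 1, 2]

152 = 3*47 + 11
47 = 4*11 + 3
11 = 3*3 + 2
3 = 1*2 + 1
2 = 2*1 + 0  (stop)
So 152/47 = [3; 4, 3, 1, 2].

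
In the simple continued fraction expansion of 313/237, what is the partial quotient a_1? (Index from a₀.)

3

313 = 1·237 + 76   →  a_0 = 1
237 = 3·76 + 9   →  a_1 = 3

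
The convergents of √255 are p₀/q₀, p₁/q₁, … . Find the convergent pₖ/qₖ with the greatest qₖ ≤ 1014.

15825/991

√255 = [15; 1, 30, …] (period length 2).
Convergents:
  p_0/q_0 = 15/1
  p_1/q_1 = 16/1
  p_2/q_2 = 495/31
  p_3/q_3 = 511/32
  p_4/q_4 = 15825/991
  p_5/q_5 = 16336/1023
q_4 = 991 ≤ 1014 < 1023 = q_5, so the answer is 15825/991.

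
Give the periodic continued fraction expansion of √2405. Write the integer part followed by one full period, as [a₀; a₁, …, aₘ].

a₀ = ⌊√2405⌋ = 49.
With m₀=0, d₀=1 and mₖ₊₁ = dₖaₖ − mₖ, dₖ₊₁ = (n − mₖ₊₁²)/dₖ, aₖ₊₁ = ⌊(a₀+mₖ₊₁)/dₖ₊₁⌋:
  k=1: m=49, d=4, a=24
  k=2: m=47, d=49, a=1
  k=3: m=2, d=49, a=1
  k=4: m=47, d=4, a=24
  k=5: m=49, d=1, a=98
d=1 and a=2a₀=98 at k=5, so the next step gives (m, d) = (49, 4) again — its k=1 value — and the period has length 5.

[49; 24, 1, 1, 24, 98]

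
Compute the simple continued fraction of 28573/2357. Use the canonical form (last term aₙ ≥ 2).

28573 = 12·2357 + 289
2357 = 8·289 + 45
289 = 6·45 + 19
45 = 2·19 + 7
19 = 2·7 + 5
7 = 1·5 + 2
5 = 2·2 + 1
2 = 2·1 + 0  (stop)
So 28573/2357 = [12; 8, 6, 2, 2, 1, 2, 2].

[12; 8, 6, 2, 2, 1, 2, 2]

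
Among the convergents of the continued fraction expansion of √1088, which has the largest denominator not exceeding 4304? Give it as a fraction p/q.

141472/4289

√1088 = [32; 1, 64, …] (period length 2).
Convergents:
  p_0/q_0 = 32/1
  p_1/q_1 = 33/1
  p_2/q_2 = 2144/65
  p_3/q_3 = 2177/66
  p_4/q_4 = 141472/4289
  p_5/q_5 = 143649/4355
q_4 = 4289 ≤ 4304 < 4355 = q_5, so the answer is 141472/4289.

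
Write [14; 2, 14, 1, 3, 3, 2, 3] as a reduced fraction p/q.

45551/3145

Using pₖ = aₖpₖ₋₁ + pₖ₋₂ and qₖ = aₖqₖ₋₁ + qₖ₋₂:
  k=0: a=14, p=14, q=1
  k=1: a=2, p=29, q=2
  k=2: a=14, p=420, q=29
  k=3: a=1, p=449, q=31
  k=4: a=3, p=1767, q=122
  k=5: a=3, p=5750, q=397
  k=6: a=2, p=13267, q=916
  k=7: a=3, p=45551, q=3145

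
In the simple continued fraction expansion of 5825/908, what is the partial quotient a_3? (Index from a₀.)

2

5825 = 6·908 + 377   →  a_0 = 6
908 = 2·377 + 154   →  a_1 = 2
377 = 2·154 + 69   →  a_2 = 2
154 = 2·69 + 16   →  a_3 = 2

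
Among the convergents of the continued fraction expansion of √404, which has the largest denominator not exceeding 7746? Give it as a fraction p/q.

√404 = [20; 10, 40, …] (period length 2).
Convergents:
  p_0/q_0 = 20/1
  p_1/q_1 = 201/10
  p_2/q_2 = 8060/401
  p_3/q_3 = 80801/4020
  p_4/q_4 = 3240100/161201
q_3 = 4020 ≤ 7746 < 161201 = q_4, so the answer is 80801/4020.

80801/4020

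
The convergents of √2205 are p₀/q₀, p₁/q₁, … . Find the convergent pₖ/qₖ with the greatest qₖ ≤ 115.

√2205 = [46; 1, 22, 2, 22, 1, 92, …] (period length 6).
Convergents:
  p_0/q_0 = 46/1
  p_1/q_1 = 47/1
  p_2/q_2 = 1080/23
  p_3/q_3 = 2207/47
  p_4/q_4 = 49634/1057
q_3 = 47 ≤ 115 < 1057 = q_4, so the answer is 2207/47.

2207/47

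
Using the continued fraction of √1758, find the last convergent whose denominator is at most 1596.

49266/1175

√1758 = [41; 1, 12, 1, 82, …] (period length 4).
Convergents:
  p_0/q_0 = 41/1
  p_1/q_1 = 42/1
  p_2/q_2 = 545/13
  p_3/q_3 = 587/14
  p_4/q_4 = 48679/1161
  p_5/q_5 = 49266/1175
  p_6/q_6 = 639871/15261
q_5 = 1175 ≤ 1596 < 15261 = q_6, so the answer is 49266/1175.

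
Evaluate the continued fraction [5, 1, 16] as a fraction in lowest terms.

Using pₖ = aₖpₖ₋₁ + pₖ₋₂ and qₖ = aₖqₖ₋₁ + qₖ₋₂:
  k=0: a=5, p=5, q=1
  k=1: a=1, p=6, q=1
  k=2: a=16, p=101, q=17

101/17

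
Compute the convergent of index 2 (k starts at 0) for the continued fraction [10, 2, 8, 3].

Using pₖ = aₖpₖ₋₁ + pₖ₋₂, qₖ = aₖqₖ₋₁ + qₖ₋₂ (with p₋₁=1, p₋₂=0, q₋₁=0, q₋₂=1):
  k=0: a=10, p=10, q=1
  k=1: a=2, p=21, q=2
  k=2: a=8, p=178, q=17

178/17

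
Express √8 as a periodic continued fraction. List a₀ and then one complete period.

[2; 1, 4]

a₀ = ⌊√8⌋ = 2.
With m₀=0, d₀=1 and mₖ₊₁ = dₖaₖ − mₖ, dₖ₊₁ = (n − mₖ₊₁²)/dₖ, aₖ₊₁ = ⌊(a₀+mₖ₊₁)/dₖ₊₁⌋:
  k=1: m=2, d=4, a=1
  k=2: m=2, d=1, a=4
d=1 and a=2a₀=4 at k=2, so the next step gives (m, d) = (2, 4) again — its k=1 value — and the period has length 2.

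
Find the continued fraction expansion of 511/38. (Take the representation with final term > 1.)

511 = 13*38 + 17
38 = 2*17 + 4
17 = 4*4 + 1
4 = 4*1 + 0  (stop)
So 511/38 = [13; 2, 4, 4].

[13; 2, 4, 4]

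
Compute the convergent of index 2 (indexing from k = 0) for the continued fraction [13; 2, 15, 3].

Using pₖ = aₖpₖ₋₁ + pₖ₋₂, qₖ = aₖqₖ₋₁ + qₖ₋₂ (with p₋₁=1, p₋₂=0, q₋₁=0, q₋₂=1):
  k=0: a=13, p=13, q=1
  k=1: a=2, p=27, q=2
  k=2: a=15, p=418, q=31

418/31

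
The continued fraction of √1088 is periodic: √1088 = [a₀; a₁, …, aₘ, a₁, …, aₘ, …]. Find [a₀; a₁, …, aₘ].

a₀ = ⌊√1088⌋ = 32.
With m₀=0, d₀=1 and mₖ₊₁ = dₖaₖ − mₖ, dₖ₊₁ = (n − mₖ₊₁²)/dₖ, aₖ₊₁ = ⌊(a₀+mₖ₊₁)/dₖ₊₁⌋:
  k=1: m=32, d=64, a=1
  k=2: m=32, d=1, a=64
d=1 and a=2a₀=64 at k=2, so the next step gives (m, d) = (32, 64) again — its k=1 value — and the period has length 2.

[32; 1, 64]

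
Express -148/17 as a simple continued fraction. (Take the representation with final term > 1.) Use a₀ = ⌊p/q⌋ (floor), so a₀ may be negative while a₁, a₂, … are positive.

-148 = -9*17 + 5
17 = 3*5 + 2
5 = 2*2 + 1
2 = 2*1 + 0  (stop)
So -148/17 = [-9; 3, 2, 2].

[-9; 3, 2, 2]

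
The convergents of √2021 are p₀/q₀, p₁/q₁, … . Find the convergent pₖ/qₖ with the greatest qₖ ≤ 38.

989/22

√2021 = [44; 1, 21, 2, 21, 1, 88, …] (period length 6).
Convergents:
  p_0/q_0 = 44/1
  p_1/q_1 = 45/1
  p_2/q_2 = 989/22
  p_3/q_3 = 2023/45
q_2 = 22 ≤ 38 < 45 = q_3, so the answer is 989/22.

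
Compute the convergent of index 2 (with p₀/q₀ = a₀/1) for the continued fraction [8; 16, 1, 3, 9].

137/17

Using pₖ = aₖpₖ₋₁ + pₖ₋₂, qₖ = aₖqₖ₋₁ + qₖ₋₂ (with p₋₁=1, p₋₂=0, q₋₁=0, q₋₂=1):
  k=0: a=8, p=8, q=1
  k=1: a=16, p=129, q=16
  k=2: a=1, p=137, q=17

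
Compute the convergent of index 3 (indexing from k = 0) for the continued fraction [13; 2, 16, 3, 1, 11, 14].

1362/101

Using pₖ = aₖpₖ₋₁ + pₖ₋₂, qₖ = aₖqₖ₋₁ + qₖ₋₂ (with p₋₁=1, p₋₂=0, q₋₁=0, q₋₂=1):
  k=0: a=13, p=13, q=1
  k=1: a=2, p=27, q=2
  k=2: a=16, p=445, q=33
  k=3: a=3, p=1362, q=101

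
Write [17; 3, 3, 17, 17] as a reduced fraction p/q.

51054/2951

Fold from the inside: start with 17/1.
  17 + 1/17 = 290/17
  3 + 17/290 = 887/290
  3 + 290/887 = 2951/887
  17 + 887/2951 = 51054/2951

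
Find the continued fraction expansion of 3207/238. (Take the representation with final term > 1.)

3207 = 13*238 + 113
238 = 2*113 + 12
113 = 9*12 + 5
12 = 2*5 + 2
5 = 2*2 + 1
2 = 2*1 + 0  (stop)
So 3207/238 = [13; 2, 9, 2, 2, 2].

[13; 2, 9, 2, 2, 2]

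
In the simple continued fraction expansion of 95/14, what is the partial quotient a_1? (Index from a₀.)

95 = 6·14 + 11   →  a_0 = 6
14 = 1·11 + 3   →  a_1 = 1

1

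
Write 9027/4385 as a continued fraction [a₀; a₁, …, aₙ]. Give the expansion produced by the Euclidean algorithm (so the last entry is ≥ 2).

[2; 17, 16, 16]

9027 = 2·4385 + 257
4385 = 17·257 + 16
257 = 16·16 + 1
16 = 16·1 + 0  (stop)
So 9027/4385 = [2; 17, 16, 16].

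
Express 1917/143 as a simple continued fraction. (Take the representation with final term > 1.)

[13; 2, 2, 6, 1, 3]

1917 = 13*143 + 58
143 = 2*58 + 27
58 = 2*27 + 4
27 = 6*4 + 3
4 = 1*3 + 1
3 = 3*1 + 0  (stop)
So 1917/143 = [13; 2, 2, 6, 1, 3].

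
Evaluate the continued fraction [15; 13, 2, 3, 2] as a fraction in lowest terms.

Using pₖ = aₖpₖ₋₁ + pₖ₋₂ and qₖ = aₖqₖ₋₁ + qₖ₋₂:
  k=0: a=15, p=15, q=1
  k=1: a=13, p=196, q=13
  k=2: a=2, p=407, q=27
  k=3: a=3, p=1417, q=94
  k=4: a=2, p=3241, q=215

3241/215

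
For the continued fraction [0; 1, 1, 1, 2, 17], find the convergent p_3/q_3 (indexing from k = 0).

Using pₖ = aₖpₖ₋₁ + pₖ₋₂, qₖ = aₖqₖ₋₁ + qₖ₋₂ (with p₋₁=1, p₋₂=0, q₋₁=0, q₋₂=1):
  k=0: a=0, p=0, q=1
  k=1: a=1, p=1, q=1
  k=2: a=1, p=1, q=2
  k=3: a=1, p=2, q=3

2/3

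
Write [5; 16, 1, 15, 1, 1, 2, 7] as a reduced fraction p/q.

Using pₖ = aₖpₖ₋₁ + pₖ₋₂ and qₖ = aₖqₖ₋₁ + qₖ₋₂:
  k=0: a=5, p=5, q=1
  k=1: a=16, p=81, q=16
  k=2: a=1, p=86, q=17
  k=3: a=15, p=1371, q=271
  k=4: a=1, p=1457, q=288
  k=5: a=1, p=2828, q=559
  k=6: a=2, p=7113, q=1406
  k=7: a=7, p=52619, q=10401

52619/10401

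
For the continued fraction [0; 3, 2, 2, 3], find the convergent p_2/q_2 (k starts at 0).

Using pₖ = aₖpₖ₋₁ + pₖ₋₂, qₖ = aₖqₖ₋₁ + qₖ₋₂ (with p₋₁=1, p₋₂=0, q₋₁=0, q₋₂=1):
  k=0: a=0, p=0, q=1
  k=1: a=3, p=1, q=3
  k=2: a=2, p=2, q=7

2/7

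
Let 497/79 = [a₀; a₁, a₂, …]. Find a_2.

2

497 = 6·79 + 23   →  a_0 = 6
79 = 3·23 + 10   →  a_1 = 3
23 = 2·10 + 3   →  a_2 = 2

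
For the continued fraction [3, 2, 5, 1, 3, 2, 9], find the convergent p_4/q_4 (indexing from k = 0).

173/50

Using pₖ = aₖpₖ₋₁ + pₖ₋₂, qₖ = aₖqₖ₋₁ + qₖ₋₂ (with p₋₁=1, p₋₂=0, q₋₁=0, q₋₂=1):
  k=0: a=3, p=3, q=1
  k=1: a=2, p=7, q=2
  k=2: a=5, p=38, q=11
  k=3: a=1, p=45, q=13
  k=4: a=3, p=173, q=50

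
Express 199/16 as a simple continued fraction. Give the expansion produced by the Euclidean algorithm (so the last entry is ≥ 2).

199 = 12·16 + 7
16 = 2·7 + 2
7 = 3·2 + 1
2 = 2·1 + 0  (stop)
So 199/16 = [12; 2, 3, 2].

[12; 2, 3, 2]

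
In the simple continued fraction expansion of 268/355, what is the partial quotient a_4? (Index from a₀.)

2

268 = 0·355 + 268   →  a_0 = 0
355 = 1·268 + 87   →  a_1 = 1
268 = 3·87 + 7   →  a_2 = 3
87 = 12·7 + 3   →  a_3 = 12
7 = 2·3 + 1   →  a_4 = 2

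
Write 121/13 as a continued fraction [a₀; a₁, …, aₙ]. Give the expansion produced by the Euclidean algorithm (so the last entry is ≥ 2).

121 = 9×13 + 4
13 = 3×4 + 1
4 = 4×1 + 0  (stop)
So 121/13 = [9; 3, 4].

[9; 3, 4]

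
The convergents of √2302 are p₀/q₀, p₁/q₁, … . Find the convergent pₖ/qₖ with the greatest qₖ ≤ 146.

2303/48

√2302 = [47; 1, 46, 1, 94, …] (period length 4).
Convergents:
  p_0/q_0 = 47/1
  p_1/q_1 = 48/1
  p_2/q_2 = 2255/47
  p_3/q_3 = 2303/48
  p_4/q_4 = 218737/4559
q_3 = 48 ≤ 146 < 4559 = q_4, so the answer is 2303/48.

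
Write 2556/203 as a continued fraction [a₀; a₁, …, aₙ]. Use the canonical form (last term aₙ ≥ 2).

[12; 1, 1, 2, 4, 9]

2556 = 12·203 + 120
203 = 1·120 + 83
120 = 1·83 + 37
83 = 2·37 + 9
37 = 4·9 + 1
9 = 9·1 + 0  (stop)
So 2556/203 = [12; 1, 1, 2, 4, 9].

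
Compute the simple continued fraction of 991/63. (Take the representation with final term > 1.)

[15; 1, 2, 1, 2, 2, 2]

991 = 15*63 + 46
63 = 1*46 + 17
46 = 2*17 + 12
17 = 1*12 + 5
12 = 2*5 + 2
5 = 2*2 + 1
2 = 2*1 + 0  (stop)
So 991/63 = [15; 1, 2, 1, 2, 2, 2].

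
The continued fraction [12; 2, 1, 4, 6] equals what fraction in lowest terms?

Using pₖ = aₖpₖ₋₁ + pₖ₋₂ and qₖ = aₖqₖ₋₁ + qₖ₋₂:
  k=0: a=12, p=12, q=1
  k=1: a=2, p=25, q=2
  k=2: a=1, p=37, q=3
  k=3: a=4, p=173, q=14
  k=4: a=6, p=1075, q=87

1075/87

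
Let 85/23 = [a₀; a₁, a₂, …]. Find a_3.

85 = 3·23 + 16   →  a_0 = 3
23 = 1·16 + 7   →  a_1 = 1
16 = 2·7 + 2   →  a_2 = 2
7 = 3·2 + 1   →  a_3 = 3

3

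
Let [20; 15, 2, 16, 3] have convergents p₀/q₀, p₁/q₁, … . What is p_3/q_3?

Using pₖ = aₖpₖ₋₁ + pₖ₋₂, qₖ = aₖqₖ₋₁ + qₖ₋₂ (with p₋₁=1, p₋₂=0, q₋₁=0, q₋₂=1):
  k=0: a=20, p=20, q=1
  k=1: a=15, p=301, q=15
  k=2: a=2, p=622, q=31
  k=3: a=16, p=10253, q=511

10253/511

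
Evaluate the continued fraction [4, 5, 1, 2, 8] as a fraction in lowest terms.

Fold from the inside: start with 8/1.
  2 + 1/8 = 17/8
  1 + 8/17 = 25/17
  5 + 17/25 = 142/25
  4 + 25/142 = 593/142

593/142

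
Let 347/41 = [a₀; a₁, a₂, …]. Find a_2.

347 = 8·41 + 19   →  a_0 = 8
41 = 2·19 + 3   →  a_1 = 2
19 = 6·3 + 1   →  a_2 = 6

6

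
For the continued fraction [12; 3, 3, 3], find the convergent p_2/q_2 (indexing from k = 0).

Using pₖ = aₖpₖ₋₁ + pₖ₋₂, qₖ = aₖqₖ₋₁ + qₖ₋₂ (with p₋₁=1, p₋₂=0, q₋₁=0, q₋₂=1):
  k=0: a=12, p=12, q=1
  k=1: a=3, p=37, q=3
  k=2: a=3, p=123, q=10

123/10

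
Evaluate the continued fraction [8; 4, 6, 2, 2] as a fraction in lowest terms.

1096/133

Using pₖ = aₖpₖ₋₁ + pₖ₋₂ and qₖ = aₖqₖ₋₁ + qₖ₋₂:
  k=0: a=8, p=8, q=1
  k=1: a=4, p=33, q=4
  k=2: a=6, p=206, q=25
  k=3: a=2, p=445, q=54
  k=4: a=2, p=1096, q=133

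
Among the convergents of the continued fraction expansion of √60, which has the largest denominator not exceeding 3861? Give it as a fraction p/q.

√60 = [7; 1, 2, 1, 14, …] (period length 4).
Convergents:
  p_0/q_0 = 7/1
  p_1/q_1 = 8/1
  p_2/q_2 = 23/3
  p_3/q_3 = 31/4
  p_4/q_4 = 457/59
  p_5/q_5 = 488/63
  p_6/q_6 = 1433/185
  p_7/q_7 = 1921/248
  p_8/q_8 = 28327/3657
  p_9/q_9 = 30248/3905
q_8 = 3657 ≤ 3861 < 3905 = q_9, so the answer is 28327/3657.

28327/3657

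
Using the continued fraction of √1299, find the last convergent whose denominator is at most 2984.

√1299 = [36; 24, 72, …] (period length 2).
Convergents:
  p_0/q_0 = 36/1
  p_1/q_1 = 865/24
  p_2/q_2 = 62316/1729
  p_3/q_3 = 1496449/41520
q_2 = 1729 ≤ 2984 < 41520 = q_3, so the answer is 62316/1729.

62316/1729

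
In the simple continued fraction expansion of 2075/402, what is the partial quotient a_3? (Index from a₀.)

2075 = 5·402 + 65   →  a_0 = 5
402 = 6·65 + 12   →  a_1 = 6
65 = 5·12 + 5   →  a_2 = 5
12 = 2·5 + 2   →  a_3 = 2

2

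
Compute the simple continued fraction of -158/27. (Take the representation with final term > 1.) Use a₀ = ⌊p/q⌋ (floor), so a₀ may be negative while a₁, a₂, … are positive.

-158 = -6*27 + 4
27 = 6*4 + 3
4 = 1*3 + 1
3 = 3*1 + 0  (stop)
So -158/27 = [-6; 6, 1, 3].

[-6; 6, 1, 3]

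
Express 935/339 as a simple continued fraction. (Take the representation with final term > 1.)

[2; 1, 3, 7, 2, 5]

935 = 2*339 + 257
339 = 1*257 + 82
257 = 3*82 + 11
82 = 7*11 + 5
11 = 2*5 + 1
5 = 5*1 + 0  (stop)
So 935/339 = [2; 1, 3, 7, 2, 5].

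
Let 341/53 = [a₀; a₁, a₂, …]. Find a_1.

341 = 6·53 + 23   →  a_0 = 6
53 = 2·23 + 7   →  a_1 = 2

2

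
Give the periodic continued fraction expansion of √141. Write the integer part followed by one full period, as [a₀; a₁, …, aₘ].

a₀ = ⌊√141⌋ = 11.

[11; 1, 6, 1, 22]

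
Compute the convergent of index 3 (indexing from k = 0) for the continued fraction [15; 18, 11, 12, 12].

Using pₖ = aₖpₖ₋₁ + pₖ₋₂, qₖ = aₖqₖ₋₁ + qₖ₋₂ (with p₋₁=1, p₋₂=0, q₋₁=0, q₋₂=1):
  k=0: a=15, p=15, q=1
  k=1: a=18, p=271, q=18
  k=2: a=11, p=2996, q=199
  k=3: a=12, p=36223, q=2406

36223/2406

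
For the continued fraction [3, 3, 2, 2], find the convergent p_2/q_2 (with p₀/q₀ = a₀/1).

Using pₖ = aₖpₖ₋₁ + pₖ₋₂, qₖ = aₖqₖ₋₁ + qₖ₋₂ (with p₋₁=1, p₋₂=0, q₋₁=0, q₋₂=1):
  k=0: a=3, p=3, q=1
  k=1: a=3, p=10, q=3
  k=2: a=2, p=23, q=7

23/7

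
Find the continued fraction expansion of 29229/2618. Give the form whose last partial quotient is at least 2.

29229 = 11·2618 + 431
2618 = 6·431 + 32
431 = 13·32 + 15
32 = 2·15 + 2
15 = 7·2 + 1
2 = 2·1 + 0  (stop)
So 29229/2618 = [11; 6, 13, 2, 7, 2].

[11; 6, 13, 2, 7, 2]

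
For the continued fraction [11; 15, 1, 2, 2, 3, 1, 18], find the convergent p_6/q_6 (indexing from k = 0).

5388/487

Using pₖ = aₖpₖ₋₁ + pₖ₋₂, qₖ = aₖqₖ₋₁ + qₖ₋₂ (with p₋₁=1, p₋₂=0, q₋₁=0, q₋₂=1):
  k=0: a=11, p=11, q=1
  k=1: a=15, p=166, q=15
  k=2: a=1, p=177, q=16
  k=3: a=2, p=520, q=47
  k=4: a=2, p=1217, q=110
  k=5: a=3, p=4171, q=377
  k=6: a=1, p=5388, q=487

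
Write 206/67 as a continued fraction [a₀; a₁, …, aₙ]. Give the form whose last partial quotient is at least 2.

[3; 13, 2, 2]

206 = 3·67 + 5
67 = 13·5 + 2
5 = 2·2 + 1
2 = 2·1 + 0  (stop)
So 206/67 = [3; 13, 2, 2].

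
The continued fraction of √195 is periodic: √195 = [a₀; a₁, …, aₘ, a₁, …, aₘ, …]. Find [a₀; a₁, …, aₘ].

[13; 1, 26]

a₀ = ⌊√195⌋ = 13.
With m₀=0, d₀=1 and mₖ₊₁ = dₖaₖ − mₖ, dₖ₊₁ = (n − mₖ₊₁²)/dₖ, aₖ₊₁ = ⌊(a₀+mₖ₊₁)/dₖ₊₁⌋:
  k=1: m=13, d=26, a=1
  k=2: m=13, d=1, a=26
d=1 and a=2a₀=26 at k=2, so the next step gives (m, d) = (13, 26) again — its k=1 value — and the period has length 2.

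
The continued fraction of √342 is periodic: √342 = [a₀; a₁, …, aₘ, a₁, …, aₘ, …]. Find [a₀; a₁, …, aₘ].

[18; 2, 36]

a₀ = ⌊√342⌋ = 18.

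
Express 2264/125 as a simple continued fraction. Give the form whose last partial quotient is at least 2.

2264 = 18×125 + 14
125 = 8×14 + 13
14 = 1×13 + 1
13 = 13×1 + 0  (stop)
So 2264/125 = [18; 8, 1, 13].

[18; 8, 1, 13]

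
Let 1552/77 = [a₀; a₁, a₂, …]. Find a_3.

2

1552 = 20·77 + 12   →  a_0 = 20
77 = 6·12 + 5   →  a_1 = 6
12 = 2·5 + 2   →  a_2 = 2
5 = 2·2 + 1   →  a_3 = 2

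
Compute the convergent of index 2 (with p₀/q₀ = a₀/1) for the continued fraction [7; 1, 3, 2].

Using pₖ = aₖpₖ₋₁ + pₖ₋₂, qₖ = aₖqₖ₋₁ + qₖ₋₂ (with p₋₁=1, p₋₂=0, q₋₁=0, q₋₂=1):
  k=0: a=7, p=7, q=1
  k=1: a=1, p=8, q=1
  k=2: a=3, p=31, q=4

31/4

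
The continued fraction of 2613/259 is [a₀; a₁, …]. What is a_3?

2613 = 10·259 + 23   →  a_0 = 10
259 = 11·23 + 6   →  a_1 = 11
23 = 3·6 + 5   →  a_2 = 3
6 = 1·5 + 1   →  a_3 = 1

1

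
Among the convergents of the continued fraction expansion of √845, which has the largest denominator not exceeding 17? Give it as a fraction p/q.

√845 = [29; 14, 1, 1, 14, 58, …] (period length 5).
Convergents:
  p_0/q_0 = 29/1
  p_1/q_1 = 407/14
  p_2/q_2 = 436/15
  p_3/q_3 = 843/29
q_2 = 15 ≤ 17 < 29 = q_3, so the answer is 436/15.

436/15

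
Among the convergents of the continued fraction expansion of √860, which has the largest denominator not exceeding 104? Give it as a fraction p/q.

1261/43

√860 = [29; 3, 14, 3, 58, …] (period length 4).
Convergents:
  p_0/q_0 = 29/1
  p_1/q_1 = 88/3
  p_2/q_2 = 1261/43
  p_3/q_3 = 3871/132
q_2 = 43 ≤ 104 < 132 = q_3, so the answer is 1261/43.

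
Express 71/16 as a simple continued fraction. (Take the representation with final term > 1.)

71 = 4*16 + 7
16 = 2*7 + 2
7 = 3*2 + 1
2 = 2*1 + 0  (stop)
So 71/16 = [4; 2, 3, 2].

[4; 2, 3, 2]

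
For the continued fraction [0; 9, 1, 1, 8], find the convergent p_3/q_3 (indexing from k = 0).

Using pₖ = aₖpₖ₋₁ + pₖ₋₂, qₖ = aₖqₖ₋₁ + qₖ₋₂ (with p₋₁=1, p₋₂=0, q₋₁=0, q₋₂=1):
  k=0: a=0, p=0, q=1
  k=1: a=9, p=1, q=9
  k=2: a=1, p=1, q=10
  k=3: a=1, p=2, q=19

2/19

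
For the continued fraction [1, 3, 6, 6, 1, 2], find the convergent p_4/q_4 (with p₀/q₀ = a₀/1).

Using pₖ = aₖpₖ₋₁ + pₖ₋₂, qₖ = aₖqₖ₋₁ + qₖ₋₂ (with p₋₁=1, p₋₂=0, q₋₁=0, q₋₂=1):
  k=0: a=1, p=1, q=1
  k=1: a=3, p=4, q=3
  k=2: a=6, p=25, q=19
  k=3: a=6, p=154, q=117
  k=4: a=1, p=179, q=136

179/136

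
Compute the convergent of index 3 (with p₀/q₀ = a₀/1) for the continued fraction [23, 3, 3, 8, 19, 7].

Using pₖ = aₖpₖ₋₁ + pₖ₋₂, qₖ = aₖqₖ₋₁ + qₖ₋₂ (with p₋₁=1, p₋₂=0, q₋₁=0, q₋₂=1):
  k=0: a=23, p=23, q=1
  k=1: a=3, p=70, q=3
  k=2: a=3, p=233, q=10
  k=3: a=8, p=1934, q=83

1934/83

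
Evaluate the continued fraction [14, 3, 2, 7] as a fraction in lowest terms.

743/52

Fold from the inside: start with 7/1.
  2 + 1/7 = 15/7
  3 + 7/15 = 52/15
  14 + 15/52 = 743/52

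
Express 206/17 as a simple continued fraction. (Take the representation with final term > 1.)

206 = 12*17 + 2
17 = 8*2 + 1
2 = 2*1 + 0  (stop)
So 206/17 = [12; 8, 2].

[12; 8, 2]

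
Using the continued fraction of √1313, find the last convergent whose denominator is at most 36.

616/17

√1313 = [36; 4, 4, 72, …] (period length 3).
Convergents:
  p_0/q_0 = 36/1
  p_1/q_1 = 145/4
  p_2/q_2 = 616/17
  p_3/q_3 = 44497/1228
q_2 = 17 ≤ 36 < 1228 = q_3, so the answer is 616/17.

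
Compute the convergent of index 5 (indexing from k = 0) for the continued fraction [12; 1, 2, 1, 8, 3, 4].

1389/109

Using pₖ = aₖpₖ₋₁ + pₖ₋₂, qₖ = aₖqₖ₋₁ + qₖ₋₂ (with p₋₁=1, p₋₂=0, q₋₁=0, q₋₂=1):
  k=0: a=12, p=12, q=1
  k=1: a=1, p=13, q=1
  k=2: a=2, p=38, q=3
  k=3: a=1, p=51, q=4
  k=4: a=8, p=446, q=35
  k=5: a=3, p=1389, q=109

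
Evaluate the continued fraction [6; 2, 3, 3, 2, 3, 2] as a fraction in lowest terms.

Fold from the inside: start with 2/1.
  3 + 1/2 = 7/2
  2 + 2/7 = 16/7
  3 + 7/16 = 55/16
  3 + 16/55 = 181/55
  2 + 55/181 = 417/181
  6 + 181/417 = 2683/417

2683/417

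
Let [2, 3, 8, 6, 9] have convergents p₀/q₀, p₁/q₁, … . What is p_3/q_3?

Using pₖ = aₖpₖ₋₁ + pₖ₋₂, qₖ = aₖqₖ₋₁ + qₖ₋₂ (with p₋₁=1, p₋₂=0, q₋₁=0, q₋₂=1):
  k=0: a=2, p=2, q=1
  k=1: a=3, p=7, q=3
  k=2: a=8, p=58, q=25
  k=3: a=6, p=355, q=153

355/153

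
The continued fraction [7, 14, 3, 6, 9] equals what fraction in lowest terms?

17611/2491

Fold from the inside: start with 9/1.
  6 + 1/9 = 55/9
  3 + 9/55 = 174/55
  14 + 55/174 = 2491/174
  7 + 174/2491 = 17611/2491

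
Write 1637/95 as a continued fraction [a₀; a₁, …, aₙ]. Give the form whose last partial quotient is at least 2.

1637 = 17*95 + 22
95 = 4*22 + 7
22 = 3*7 + 1
7 = 7*1 + 0  (stop)
So 1637/95 = [17; 4, 3, 7].

[17; 4, 3, 7]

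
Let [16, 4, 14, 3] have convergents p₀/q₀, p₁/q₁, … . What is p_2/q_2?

Using pₖ = aₖpₖ₋₁ + pₖ₋₂, qₖ = aₖqₖ₋₁ + qₖ₋₂ (with p₋₁=1, p₋₂=0, q₋₁=0, q₋₂=1):
  k=0: a=16, p=16, q=1
  k=1: a=4, p=65, q=4
  k=2: a=14, p=926, q=57

926/57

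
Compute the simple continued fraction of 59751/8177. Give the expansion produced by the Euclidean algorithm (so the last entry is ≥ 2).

59751 = 7×8177 + 2512
8177 = 3×2512 + 641
2512 = 3×641 + 589
641 = 1×589 + 52
589 = 11×52 + 17
52 = 3×17 + 1
17 = 17×1 + 0  (stop)
So 59751/8177 = [7; 3, 3, 1, 11, 3, 17].

[7; 3, 3, 1, 11, 3, 17]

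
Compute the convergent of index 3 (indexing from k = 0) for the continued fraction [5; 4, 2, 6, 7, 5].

Using pₖ = aₖpₖ₋₁ + pₖ₋₂, qₖ = aₖqₖ₋₁ + qₖ₋₂ (with p₋₁=1, p₋₂=0, q₋₁=0, q₋₂=1):
  k=0: a=5, p=5, q=1
  k=1: a=4, p=21, q=4
  k=2: a=2, p=47, q=9
  k=3: a=6, p=303, q=58

303/58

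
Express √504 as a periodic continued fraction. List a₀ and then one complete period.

[22; 2, 4, 2, 44]

a₀ = ⌊√504⌋ = 22.
With m₀=0, d₀=1 and mₖ₊₁ = dₖaₖ − mₖ, dₖ₊₁ = (n − mₖ₊₁²)/dₖ, aₖ₊₁ = ⌊(a₀+mₖ₊₁)/dₖ₊₁⌋:
  k=1: m=22, d=20, a=2
  k=2: m=18, d=9, a=4
  k=3: m=18, d=20, a=2
  k=4: m=22, d=1, a=44
d=1 and a=2a₀=44 at k=4, so the next step gives (m, d) = (22, 20) again — its k=1 value — and the period has length 4.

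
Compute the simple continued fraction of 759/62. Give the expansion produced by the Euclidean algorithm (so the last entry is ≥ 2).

[12; 4, 7, 2]

759 = 12*62 + 15
62 = 4*15 + 2
15 = 7*2 + 1
2 = 2*1 + 0  (stop)
So 759/62 = [12; 4, 7, 2].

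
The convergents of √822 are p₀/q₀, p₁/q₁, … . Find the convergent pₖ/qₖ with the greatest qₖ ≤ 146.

2437/85

√822 = [28; 1, 2, 28, 2, 1, 56, …] (period length 6).
Convergents:
  p_0/q_0 = 28/1
  p_1/q_1 = 29/1
  p_2/q_2 = 86/3
  p_3/q_3 = 2437/85
  p_4/q_4 = 4960/173
q_3 = 85 ≤ 146 < 173 = q_4, so the answer is 2437/85.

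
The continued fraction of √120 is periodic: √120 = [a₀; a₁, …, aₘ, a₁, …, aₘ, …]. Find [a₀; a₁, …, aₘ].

[10; 1, 20]

a₀ = ⌊√120⌋ = 10.
With m₀=0, d₀=1 and mₖ₊₁ = dₖaₖ − mₖ, dₖ₊₁ = (n − mₖ₊₁²)/dₖ, aₖ₊₁ = ⌊(a₀+mₖ₊₁)/dₖ₊₁⌋:
  k=1: m=10, d=20, a=1
  k=2: m=10, d=1, a=20
d=1 and a=2a₀=20 at k=2, so the next step gives (m, d) = (10, 20) again — its k=1 value — and the period has length 2.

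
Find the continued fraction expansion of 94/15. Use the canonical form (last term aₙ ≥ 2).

94 = 6×15 + 4
15 = 3×4 + 3
4 = 1×3 + 1
3 = 3×1 + 0  (stop)
So 94/15 = [6; 3, 1, 3].

[6; 3, 1, 3]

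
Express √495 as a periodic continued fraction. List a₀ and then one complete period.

[22; 4, 44]

a₀ = ⌊√495⌋ = 22.
With m₀=0, d₀=1 and mₖ₊₁ = dₖaₖ − mₖ, dₖ₊₁ = (n − mₖ₊₁²)/dₖ, aₖ₊₁ = ⌊(a₀+mₖ₊₁)/dₖ₊₁⌋:
  k=1: m=22, d=11, a=4
  k=2: m=22, d=1, a=44
d=1 and a=2a₀=44 at k=2, so the next step gives (m, d) = (22, 11) again — its k=1 value — and the period has length 2.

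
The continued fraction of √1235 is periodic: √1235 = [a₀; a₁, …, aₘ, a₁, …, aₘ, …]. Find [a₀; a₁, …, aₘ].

[35; 7, 70]

a₀ = ⌊√1235⌋ = 35.
With m₀=0, d₀=1 and mₖ₊₁ = dₖaₖ − mₖ, dₖ₊₁ = (n − mₖ₊₁²)/dₖ, aₖ₊₁ = ⌊(a₀+mₖ₊₁)/dₖ₊₁⌋:
  k=1: m=35, d=10, a=7
  k=2: m=35, d=1, a=70
d=1 and a=2a₀=70 at k=2, so the next step gives (m, d) = (35, 10) again — its k=1 value — and the period has length 2.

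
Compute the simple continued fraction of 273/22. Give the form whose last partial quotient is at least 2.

[12; 2, 2, 4]

273 = 12·22 + 9
22 = 2·9 + 4
9 = 2·4 + 1
4 = 4·1 + 0  (stop)
So 273/22 = [12; 2, 2, 4].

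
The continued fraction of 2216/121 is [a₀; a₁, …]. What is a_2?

5

2216 = 18·121 + 38   →  a_0 = 18
121 = 3·38 + 7   →  a_1 = 3
38 = 5·7 + 3   →  a_2 = 5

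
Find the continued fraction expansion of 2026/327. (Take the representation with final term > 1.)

2026 = 6×327 + 64
327 = 5×64 + 7
64 = 9×7 + 1
7 = 7×1 + 0  (stop)
So 2026/327 = [6; 5, 9, 7].

[6; 5, 9, 7]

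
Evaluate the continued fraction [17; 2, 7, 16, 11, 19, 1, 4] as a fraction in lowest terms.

Using pₖ = aₖpₖ₋₁ + pₖ₋₂ and qₖ = aₖqₖ₋₁ + qₖ₋₂:
  k=0: a=17, p=17, q=1
  k=1: a=2, p=35, q=2
  k=2: a=7, p=262, q=15
  k=3: a=16, p=4227, q=242
  k=4: a=11, p=46759, q=2677
  k=5: a=19, p=892648, q=51105
  k=6: a=1, p=939407, q=53782
  k=7: a=4, p=4650276, q=266233

4650276/266233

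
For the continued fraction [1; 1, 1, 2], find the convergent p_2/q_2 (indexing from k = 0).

Using pₖ = aₖpₖ₋₁ + pₖ₋₂, qₖ = aₖqₖ₋₁ + qₖ₋₂ (with p₋₁=1, p₋₂=0, q₋₁=0, q₋₂=1):
  k=0: a=1, p=1, q=1
  k=1: a=1, p=2, q=1
  k=2: a=1, p=3, q=2

3/2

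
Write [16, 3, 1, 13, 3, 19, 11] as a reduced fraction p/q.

586704/36095

Fold from the inside: start with 11/1.
  19 + 1/11 = 210/11
  3 + 11/210 = 641/210
  13 + 210/641 = 8543/641
  1 + 641/8543 = 9184/8543
  3 + 8543/9184 = 36095/9184
  16 + 9184/36095 = 586704/36095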